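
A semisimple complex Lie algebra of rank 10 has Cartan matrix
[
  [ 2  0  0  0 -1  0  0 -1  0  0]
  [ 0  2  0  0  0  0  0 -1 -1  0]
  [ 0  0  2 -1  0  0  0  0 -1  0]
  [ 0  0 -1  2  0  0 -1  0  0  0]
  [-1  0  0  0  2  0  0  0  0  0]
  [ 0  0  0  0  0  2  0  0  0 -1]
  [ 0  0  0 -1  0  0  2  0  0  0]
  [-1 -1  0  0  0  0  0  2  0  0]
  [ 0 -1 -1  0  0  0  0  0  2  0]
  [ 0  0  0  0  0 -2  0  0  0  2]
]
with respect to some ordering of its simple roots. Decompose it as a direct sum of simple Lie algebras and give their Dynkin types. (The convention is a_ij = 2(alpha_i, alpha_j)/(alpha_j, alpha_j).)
type A_8 + type B_2

The diagram associated to this matrix has two connected components: the simple roots {alpha_1, alpha_2, alpha_3, alpha_4, alpha_5, alpha_7, alpha_8, alpha_9} form a chain of 8 nodes with single edges (A_8), and {alpha_6, alpha_10} form a chain of 2 nodes with a double edge at one end; the terminal node there is the unique short simple root (B_2). A semisimple Lie algebra decomposes uniquely as the direct sum of simple ideals, one per connected component of its Dynkin diagram, so g ≅ A_8 ⊕ B_2 (dimension 80 + 10 = 90).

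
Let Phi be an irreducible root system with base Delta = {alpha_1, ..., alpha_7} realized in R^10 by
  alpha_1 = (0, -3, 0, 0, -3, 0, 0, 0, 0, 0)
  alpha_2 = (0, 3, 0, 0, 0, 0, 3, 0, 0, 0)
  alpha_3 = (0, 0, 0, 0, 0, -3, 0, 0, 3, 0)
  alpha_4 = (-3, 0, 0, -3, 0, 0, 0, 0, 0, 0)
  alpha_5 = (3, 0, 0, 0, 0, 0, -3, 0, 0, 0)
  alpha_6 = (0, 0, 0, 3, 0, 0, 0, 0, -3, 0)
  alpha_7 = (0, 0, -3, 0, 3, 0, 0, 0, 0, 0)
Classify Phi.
A7

Compute the Cartan integers a_ij = 2(alpha_i, alpha_j)/(alpha_j, alpha_j); the resulting 7x7 Cartan matrix is
[[2, -1, 0, 0, 0, 0, -1], [-1, 2, 0, 0, -1, 0, 0], [0, 0, 2, 0, 0, -1, 0], [0, 0, 0, 2, -1, -1, 0], [0, -1, 0, -1, 2, 0, 0], [0, 0, -1, -1, 0, 2, 0], [-1, 0, 0, 0, 0, 0, 2]].
All simple roots have the same length, so the diagram is simply laced. The associated Dynkin diagram is a chain of 7 nodes with single edges (A_7), so the type is A_7 (the algebra sl(8)).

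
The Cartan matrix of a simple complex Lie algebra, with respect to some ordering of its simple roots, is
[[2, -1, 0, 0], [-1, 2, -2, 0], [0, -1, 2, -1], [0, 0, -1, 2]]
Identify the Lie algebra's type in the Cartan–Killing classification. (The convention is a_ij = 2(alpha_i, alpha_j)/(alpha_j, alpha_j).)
The matrix has rank 4 with 2's on the diagonal. Reading the off-diagonal entries as Dynkin edges (a single edge where a_ij = a_ji = -1; a double or triple edge where a_ij * a_ji = 2 or 3), the diagram is a chain of 4 nodes with a double edge between the middle two (F_4). One simple-root ordering that puts it in standard form is (alpha_1, alpha_2, alpha_3, alpha_4). So the algebra is type F_4.

F_4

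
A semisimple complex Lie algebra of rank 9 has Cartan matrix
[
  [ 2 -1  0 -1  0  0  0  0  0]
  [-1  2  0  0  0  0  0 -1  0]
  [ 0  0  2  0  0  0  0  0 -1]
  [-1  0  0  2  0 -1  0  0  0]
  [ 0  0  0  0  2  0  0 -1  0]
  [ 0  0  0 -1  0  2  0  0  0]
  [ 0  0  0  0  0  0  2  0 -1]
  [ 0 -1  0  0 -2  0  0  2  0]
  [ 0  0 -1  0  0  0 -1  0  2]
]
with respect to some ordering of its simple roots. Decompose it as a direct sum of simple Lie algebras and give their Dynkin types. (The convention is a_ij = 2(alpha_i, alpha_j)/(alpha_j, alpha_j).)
The diagram associated to this matrix has two connected components: the simple roots {alpha_3, alpha_7, alpha_9} form a chain of 3 nodes with single edges (A_3), and {alpha_1, alpha_2, alpha_4, alpha_5, alpha_6, alpha_8} form a chain of 6 nodes with a double edge at one end; the terminal node there is the unique short simple root (B_6). A semisimple Lie algebra decomposes uniquely as the direct sum of simple ideals, one per connected component of its Dynkin diagram, so g ≅ A_3 ⊕ B_6 (dimension 15 + 78 = 93).

type A_3 + type B_6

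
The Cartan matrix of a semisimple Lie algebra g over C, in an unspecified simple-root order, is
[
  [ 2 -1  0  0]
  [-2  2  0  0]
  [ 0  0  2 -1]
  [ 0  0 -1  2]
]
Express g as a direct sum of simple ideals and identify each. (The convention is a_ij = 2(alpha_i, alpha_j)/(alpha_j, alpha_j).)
type A_2 + type B_2

The diagram associated to this matrix has two connected components: the simple roots {alpha_3, alpha_4} form a chain of 2 nodes with single edges (A_2), and {alpha_1, alpha_2} form a chain of 2 nodes with a double edge at one end; the terminal node there is the unique short simple root (B_2). A semisimple Lie algebra decomposes uniquely as the direct sum of simple ideals, one per connected component of its Dynkin diagram, so g ≅ A_2 ⊕ B_2 (dimension 8 + 10 = 18).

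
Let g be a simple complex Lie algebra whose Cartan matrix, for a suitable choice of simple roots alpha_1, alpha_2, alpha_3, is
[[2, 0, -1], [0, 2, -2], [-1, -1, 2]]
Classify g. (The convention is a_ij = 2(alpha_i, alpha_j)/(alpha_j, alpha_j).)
C3

The matrix has rank 3 with 2's on the diagonal. Reading the off-diagonal entries as Dynkin edges (a single edge where a_ij = a_ji = -1; a double or triple edge where a_ij * a_ji = 2 or 3), the diagram is a chain of 3 nodes with a double edge at one end; the terminal node there is the unique long simple root (C_3). One simple-root ordering that puts it in standard form is (alpha_1, alpha_3, alpha_2). So the algebra is type C_3, i.e. sp(6).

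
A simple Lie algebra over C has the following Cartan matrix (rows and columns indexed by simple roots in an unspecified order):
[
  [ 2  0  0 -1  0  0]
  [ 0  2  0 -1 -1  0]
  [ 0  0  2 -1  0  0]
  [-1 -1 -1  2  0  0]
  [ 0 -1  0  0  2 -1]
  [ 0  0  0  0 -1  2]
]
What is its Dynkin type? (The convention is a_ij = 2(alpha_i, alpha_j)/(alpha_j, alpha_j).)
The matrix has rank 6 with 2's on the diagonal. Reading the off-diagonal entries as Dynkin edges (a single edge where a_ij = a_ji = -1; a double or triple edge where a_ij * a_ji = 2 or 3), the diagram is a chain of 4 nodes with a fork of two nodes at one end (D_6). One simple-root ordering that puts it in standard form is (alpha_6, alpha_5, alpha_2, alpha_4, alpha_1, alpha_3). So the algebra is type D_6, i.e. so(12).

D6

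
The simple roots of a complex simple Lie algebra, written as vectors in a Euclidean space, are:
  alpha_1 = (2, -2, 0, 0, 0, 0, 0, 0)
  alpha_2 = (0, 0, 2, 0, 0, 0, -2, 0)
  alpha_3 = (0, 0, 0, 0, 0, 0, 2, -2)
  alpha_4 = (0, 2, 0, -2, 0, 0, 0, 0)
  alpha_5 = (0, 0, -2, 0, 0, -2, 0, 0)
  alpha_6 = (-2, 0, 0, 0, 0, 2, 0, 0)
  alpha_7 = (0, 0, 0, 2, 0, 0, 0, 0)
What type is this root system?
B7

Compute the Cartan integers a_ij = 2(alpha_i, alpha_j)/(alpha_j, alpha_j); the resulting 7x7 Cartan matrix is
[[2, 0, 0, -1, 0, -1, 0], [0, 2, -1, 0, -1, 0, 0], [0, -1, 2, 0, 0, 0, 0], [-1, 0, 0, 2, 0, 0, -2], [0, -1, 0, 0, 2, -1, 0], [-1, 0, 0, 0, -1, 2, 0], [0, 0, 0, -1, 0, 0, 2]].
The roots have two lengths (squared-length ratio 2:1); the short ones are alpha_{7}. The associated Dynkin diagram is a chain of 7 nodes with a double edge at one end; the terminal node there is the unique short simple root (B_7), so the type is B_7 (the algebra so(15)).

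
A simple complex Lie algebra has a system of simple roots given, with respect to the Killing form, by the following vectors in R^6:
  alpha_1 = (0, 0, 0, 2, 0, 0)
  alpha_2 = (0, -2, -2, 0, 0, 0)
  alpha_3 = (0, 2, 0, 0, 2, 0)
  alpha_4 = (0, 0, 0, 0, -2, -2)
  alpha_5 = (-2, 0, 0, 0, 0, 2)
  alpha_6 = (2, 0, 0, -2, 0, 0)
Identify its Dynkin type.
Compute the Cartan integers a_ij = 2(alpha_i, alpha_j)/(alpha_j, alpha_j); the resulting 6x6 Cartan matrix is
[[2, 0, 0, 0, 0, -1], [0, 2, -1, 0, 0, 0], [0, -1, 2, -1, 0, 0], [0, 0, -1, 2, -1, 0], [0, 0, 0, -1, 2, -1], [-2, 0, 0, 0, -1, 2]].
The roots have two lengths (squared-length ratio 2:1); the short ones are alpha_{1}. The associated Dynkin diagram is a chain of 6 nodes with a double edge at one end; the terminal node there is the unique short simple root (B_6), so the type is B_6 (the algebra so(13)).

B_6 (so(13))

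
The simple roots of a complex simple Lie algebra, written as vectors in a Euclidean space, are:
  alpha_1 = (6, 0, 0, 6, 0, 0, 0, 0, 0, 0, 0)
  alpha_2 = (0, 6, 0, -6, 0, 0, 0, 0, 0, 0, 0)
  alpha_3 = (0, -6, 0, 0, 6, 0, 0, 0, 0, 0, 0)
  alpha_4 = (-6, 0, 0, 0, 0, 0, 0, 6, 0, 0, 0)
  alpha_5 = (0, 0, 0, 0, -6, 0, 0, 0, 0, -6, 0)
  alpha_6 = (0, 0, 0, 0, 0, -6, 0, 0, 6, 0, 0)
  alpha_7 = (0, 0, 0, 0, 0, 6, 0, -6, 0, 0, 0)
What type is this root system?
Compute the Cartan integers a_ij = 2(alpha_i, alpha_j)/(alpha_j, alpha_j); the resulting 7x7 Cartan matrix is
[[2, -1, 0, -1, 0, 0, 0], [-1, 2, -1, 0, 0, 0, 0], [0, -1, 2, 0, -1, 0, 0], [-1, 0, 0, 2, 0, 0, -1], [0, 0, -1, 0, 2, 0, 0], [0, 0, 0, 0, 0, 2, -1], [0, 0, 0, -1, 0, -1, 2]].
All simple roots have the same length, so the diagram is simply laced. The associated Dynkin diagram is a chain of 7 nodes with single edges (A_7), so the type is A_7 (the algebra sl(8)).

A_7 (sl(8))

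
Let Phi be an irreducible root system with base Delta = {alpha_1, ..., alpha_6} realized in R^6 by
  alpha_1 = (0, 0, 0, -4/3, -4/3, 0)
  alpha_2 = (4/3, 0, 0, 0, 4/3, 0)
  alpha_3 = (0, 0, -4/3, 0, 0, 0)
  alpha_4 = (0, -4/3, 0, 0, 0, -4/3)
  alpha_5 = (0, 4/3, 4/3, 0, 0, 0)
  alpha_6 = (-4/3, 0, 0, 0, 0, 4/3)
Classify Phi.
B_6

Compute the Cartan integers a_ij = 2(alpha_i, alpha_j)/(alpha_j, alpha_j); the resulting 6x6 Cartan matrix is
[[2, -1, 0, 0, 0, 0], [-1, 2, 0, 0, 0, -1], [0, 0, 2, 0, -1, 0], [0, 0, 0, 2, -1, -1], [0, 0, -2, -1, 2, 0], [0, -1, 0, -1, 0, 2]].
The roots have two lengths (squared-length ratio 2:1); the short ones are alpha_{3}. The associated Dynkin diagram is a chain of 6 nodes with a double edge at one end; the terminal node there is the unique short simple root (B_6), so the type is B_6 (the algebra so(13)).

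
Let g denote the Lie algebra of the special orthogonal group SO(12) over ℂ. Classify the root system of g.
This is so(12) with 12 even, which has dimension 12(12-1)/2 = 66 and rank 12/2 = 6. In the classification of classical Lie algebras, the orthogonal algebra so(2n) in an even number of variables has type D_n; here n = 6, so the Dynkin diagram is a chain of 4 nodes with a fork of two nodes at one end (D_6). Hence the type is D_6.

type D_6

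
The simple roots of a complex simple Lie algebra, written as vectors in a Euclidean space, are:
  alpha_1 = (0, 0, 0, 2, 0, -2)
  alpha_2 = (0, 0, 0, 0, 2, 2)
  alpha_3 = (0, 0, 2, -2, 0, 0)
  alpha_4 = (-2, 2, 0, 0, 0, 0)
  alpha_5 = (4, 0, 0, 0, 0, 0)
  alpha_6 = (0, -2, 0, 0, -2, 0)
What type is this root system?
Compute the Cartan integers a_ij = 2(alpha_i, alpha_j)/(alpha_j, alpha_j); the resulting 6x6 Cartan matrix is
[[2, -1, -1, 0, 0, 0], [-1, 2, 0, 0, 0, -1], [-1, 0, 2, 0, 0, 0], [0, 0, 0, 2, -1, -1], [0, 0, 0, -2, 2, 0], [0, -1, 0, -1, 0, 2]].
The roots have two lengths (squared-length ratio 2:1); the short ones are alpha_{1,2,3,4,6}. The associated Dynkin diagram is a chain of 6 nodes with a double edge at one end; the terminal node there is the unique long simple root (C_6), so the type is C_6 (the algebra sp(12)).

C_6 (sp(12))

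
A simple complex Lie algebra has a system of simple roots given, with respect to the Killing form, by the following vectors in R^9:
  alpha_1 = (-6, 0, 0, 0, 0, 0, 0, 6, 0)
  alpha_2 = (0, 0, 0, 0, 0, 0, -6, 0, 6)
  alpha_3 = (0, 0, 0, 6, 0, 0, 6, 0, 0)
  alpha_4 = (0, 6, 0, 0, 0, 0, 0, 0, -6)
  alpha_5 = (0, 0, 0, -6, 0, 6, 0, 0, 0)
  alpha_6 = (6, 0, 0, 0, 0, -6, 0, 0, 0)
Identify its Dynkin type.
Compute the Cartan integers a_ij = 2(alpha_i, alpha_j)/(alpha_j, alpha_j); the resulting 6x6 Cartan matrix is
[[2, 0, 0, 0, 0, -1], [0, 2, -1, -1, 0, 0], [0, -1, 2, 0, -1, 0], [0, -1, 0, 2, 0, 0], [0, 0, -1, 0, 2, -1], [-1, 0, 0, 0, -1, 2]].
All simple roots have the same length, so the diagram is simply laced. The associated Dynkin diagram is a chain of 6 nodes with single edges (A_6), so the type is A_6 (the algebra sl(7)).

type A_6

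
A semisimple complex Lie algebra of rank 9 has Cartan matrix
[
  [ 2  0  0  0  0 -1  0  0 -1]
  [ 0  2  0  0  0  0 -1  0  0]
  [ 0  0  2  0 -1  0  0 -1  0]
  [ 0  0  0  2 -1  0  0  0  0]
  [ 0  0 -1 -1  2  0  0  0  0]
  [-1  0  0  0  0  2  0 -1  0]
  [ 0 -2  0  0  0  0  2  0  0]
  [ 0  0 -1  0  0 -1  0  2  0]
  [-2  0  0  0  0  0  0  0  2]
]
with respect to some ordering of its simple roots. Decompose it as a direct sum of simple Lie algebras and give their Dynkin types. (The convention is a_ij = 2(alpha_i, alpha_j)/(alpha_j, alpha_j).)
The diagram associated to this matrix has two connected components: the simple roots {alpha_2, alpha_7} form a chain of 2 nodes with a double edge at one end; the terminal node there is the unique short simple root (B_2), and {alpha_1, alpha_3, alpha_4, alpha_5, alpha_6, alpha_8, alpha_9} form a chain of 7 nodes with a double edge at one end; the terminal node there is the unique long simple root (C_7). A semisimple Lie algebra decomposes uniquely as the direct sum of simple ideals, one per connected component of its Dynkin diagram, so g ≅ B_2 ⊕ C_7 (dimension 10 + 105 = 115).

type B_2 + type C_7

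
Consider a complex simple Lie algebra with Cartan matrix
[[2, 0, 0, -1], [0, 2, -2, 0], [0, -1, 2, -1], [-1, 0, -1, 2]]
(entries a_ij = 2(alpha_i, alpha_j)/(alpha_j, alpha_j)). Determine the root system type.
The matrix has rank 4 with 2's on the diagonal. Reading the off-diagonal entries as Dynkin edges (a single edge where a_ij = a_ji = -1; a double or triple edge where a_ij * a_ji = 2 or 3), the diagram is a chain of 4 nodes with a double edge at one end; the terminal node there is the unique long simple root (C_4). One simple-root ordering that puts it in standard form is (alpha_1, alpha_4, alpha_3, alpha_2). So the algebra is type C_4, i.e. sp(8).

type C_4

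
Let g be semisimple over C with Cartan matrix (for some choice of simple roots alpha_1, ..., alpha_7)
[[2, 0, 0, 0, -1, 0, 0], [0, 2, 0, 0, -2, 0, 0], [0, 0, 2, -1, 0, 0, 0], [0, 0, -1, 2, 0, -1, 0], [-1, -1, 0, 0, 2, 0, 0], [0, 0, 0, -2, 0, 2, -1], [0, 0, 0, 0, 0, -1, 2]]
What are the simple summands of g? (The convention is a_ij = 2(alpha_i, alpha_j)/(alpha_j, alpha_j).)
C3 + F4

The diagram associated to this matrix has two connected components: the simple roots {alpha_1, alpha_2, alpha_5} form a chain of 3 nodes with a double edge at one end; the terminal node there is the unique long simple root (C_3), and {alpha_3, alpha_4, alpha_6, alpha_7} form a chain of 4 nodes with a double edge between the middle two (F_4). A semisimple Lie algebra decomposes uniquely as the direct sum of simple ideals, one per connected component of its Dynkin diagram, so g ≅ C_3 ⊕ F_4 (dimension 21 + 52 = 73).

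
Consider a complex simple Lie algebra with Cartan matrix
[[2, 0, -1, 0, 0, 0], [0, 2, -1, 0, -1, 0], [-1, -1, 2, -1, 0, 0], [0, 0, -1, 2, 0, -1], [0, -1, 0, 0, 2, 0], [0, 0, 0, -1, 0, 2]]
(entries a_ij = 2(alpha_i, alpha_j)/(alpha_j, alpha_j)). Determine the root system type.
E_6

The matrix has rank 6 with 2's on the diagonal. Reading the off-diagonal entries as Dynkin edges (a single edge where a_ij = a_ji = -1; a double or triple edge where a_ij * a_ji = 2 or 3), the diagram is a chain of 5 nodes with one extra node attached to the third node from one end (E_6). One simple-root ordering that puts it in standard form is (alpha_5, alpha_1, alpha_2, alpha_3, alpha_4, alpha_6). So the algebra is type E_6.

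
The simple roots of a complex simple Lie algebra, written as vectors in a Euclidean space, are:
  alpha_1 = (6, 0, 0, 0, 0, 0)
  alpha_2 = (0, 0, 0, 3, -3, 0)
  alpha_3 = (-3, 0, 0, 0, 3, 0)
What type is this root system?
Compute the Cartan integers a_ij = 2(alpha_i, alpha_j)/(alpha_j, alpha_j); the resulting 3x3 Cartan matrix is
[[2, 0, -2], [0, 2, -1], [-1, -1, 2]].
The roots have two lengths (squared-length ratio 2:1); the short ones are alpha_{2,3}. The associated Dynkin diagram is a chain of 3 nodes with a double edge at one end; the terminal node there is the unique long simple root (C_3), so the type is C_3 (the algebra sp(6)).

C3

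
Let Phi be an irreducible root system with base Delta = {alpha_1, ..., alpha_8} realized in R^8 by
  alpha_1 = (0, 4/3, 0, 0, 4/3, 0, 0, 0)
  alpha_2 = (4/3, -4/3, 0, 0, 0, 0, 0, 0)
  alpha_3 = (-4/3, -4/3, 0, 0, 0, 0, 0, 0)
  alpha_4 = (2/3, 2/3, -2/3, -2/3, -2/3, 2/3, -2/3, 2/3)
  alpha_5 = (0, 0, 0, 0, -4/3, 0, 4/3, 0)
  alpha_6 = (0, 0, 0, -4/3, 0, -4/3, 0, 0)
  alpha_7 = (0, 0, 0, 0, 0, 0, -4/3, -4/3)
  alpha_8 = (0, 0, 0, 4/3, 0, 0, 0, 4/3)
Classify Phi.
E_8

Compute the Cartan integers a_ij = 2(alpha_i, alpha_j)/(alpha_j, alpha_j); the resulting 8x8 Cartan matrix is
[[2, -1, -1, 0, -1, 0, 0, 0], [-1, 2, 0, 0, 0, 0, 0, 0], [-1, 0, 2, -1, 0, 0, 0, 0], [0, 0, -1, 2, 0, 0, 0, 0], [-1, 0, 0, 0, 2, 0, -1, 0], [0, 0, 0, 0, 0, 2, 0, -1], [0, 0, 0, 0, -1, 0, 2, -1], [0, 0, 0, 0, 0, -1, -1, 2]].
All simple roots have the same length, so the diagram is simply laced. The associated Dynkin diagram is a chain of 7 nodes with one extra node attached to the third node from one end (E_8), so the type is E_8.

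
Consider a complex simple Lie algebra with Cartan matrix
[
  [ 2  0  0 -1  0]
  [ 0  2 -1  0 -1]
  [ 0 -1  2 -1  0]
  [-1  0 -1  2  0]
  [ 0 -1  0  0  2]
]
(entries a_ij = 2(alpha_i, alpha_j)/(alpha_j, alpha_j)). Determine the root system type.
A5

The matrix has rank 5 with 2's on the diagonal. Reading the off-diagonal entries as Dynkin edges (a single edge where a_ij = a_ji = -1; a double or triple edge where a_ij * a_ji = 2 or 3), the diagram is a chain of 5 nodes with single edges (A_5). One simple-root ordering that puts it in standard form is (alpha_1, alpha_4, alpha_3, alpha_2, alpha_5). So the algebra is type A_5, i.e. sl(6).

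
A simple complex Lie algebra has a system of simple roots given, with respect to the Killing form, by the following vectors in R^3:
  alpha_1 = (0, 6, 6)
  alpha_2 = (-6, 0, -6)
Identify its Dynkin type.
Compute the Cartan integers a_ij = 2(alpha_i, alpha_j)/(alpha_j, alpha_j); the resulting 2x2 Cartan matrix is
[[2, -1], [-1, 2]].
All simple roots have the same length, so the diagram is simply laced. The associated Dynkin diagram is a chain of 2 nodes with single edges (A_2), so the type is A_2 (the algebra sl(3)).

type A_2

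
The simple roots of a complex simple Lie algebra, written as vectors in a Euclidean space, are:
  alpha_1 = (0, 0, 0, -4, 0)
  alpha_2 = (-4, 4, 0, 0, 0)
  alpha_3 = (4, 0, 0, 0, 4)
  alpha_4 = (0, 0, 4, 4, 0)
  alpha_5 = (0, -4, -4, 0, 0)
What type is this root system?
Compute the Cartan integers a_ij = 2(alpha_i, alpha_j)/(alpha_j, alpha_j); the resulting 5x5 Cartan matrix is
[[2, 0, 0, -1, 0], [0, 2, -1, 0, -1], [0, -1, 2, 0, 0], [-2, 0, 0, 2, -1], [0, -1, 0, -1, 2]].
The roots have two lengths (squared-length ratio 2:1); the short ones are alpha_{1}. The associated Dynkin diagram is a chain of 5 nodes with a double edge at one end; the terminal node there is the unique short simple root (B_5), so the type is B_5 (the algebra so(11)).

B_5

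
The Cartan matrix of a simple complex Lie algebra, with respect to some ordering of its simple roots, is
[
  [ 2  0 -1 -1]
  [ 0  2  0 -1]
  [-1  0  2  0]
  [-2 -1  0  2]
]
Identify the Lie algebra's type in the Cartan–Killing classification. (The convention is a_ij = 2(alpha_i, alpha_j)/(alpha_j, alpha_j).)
F_4

The matrix has rank 4 with 2's on the diagonal. Reading the off-diagonal entries as Dynkin edges (a single edge where a_ij = a_ji = -1; a double or triple edge where a_ij * a_ji = 2 or 3), the diagram is a chain of 4 nodes with a double edge between the middle two (F_4). One simple-root ordering that puts it in standard form is (alpha_2, alpha_4, alpha_1, alpha_3). So the algebra is type F_4.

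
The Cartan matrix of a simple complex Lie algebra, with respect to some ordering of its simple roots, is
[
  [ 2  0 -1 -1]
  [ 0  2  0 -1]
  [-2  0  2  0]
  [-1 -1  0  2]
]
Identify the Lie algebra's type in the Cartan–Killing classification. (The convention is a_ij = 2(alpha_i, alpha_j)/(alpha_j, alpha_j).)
C4

The matrix has rank 4 with 2's on the diagonal. Reading the off-diagonal entries as Dynkin edges (a single edge where a_ij = a_ji = -1; a double or triple edge where a_ij * a_ji = 2 or 3), the diagram is a chain of 4 nodes with a double edge at one end; the terminal node there is the unique long simple root (C_4). One simple-root ordering that puts it in standard form is (alpha_2, alpha_4, alpha_1, alpha_3). So the algebra is type C_4, i.e. sp(8).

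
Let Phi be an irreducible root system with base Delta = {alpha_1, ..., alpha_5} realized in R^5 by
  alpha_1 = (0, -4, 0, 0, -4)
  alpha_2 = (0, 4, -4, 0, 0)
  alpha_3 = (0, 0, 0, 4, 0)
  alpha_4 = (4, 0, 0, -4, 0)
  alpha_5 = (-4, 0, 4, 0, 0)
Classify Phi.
Compute the Cartan integers a_ij = 2(alpha_i, alpha_j)/(alpha_j, alpha_j); the resulting 5x5 Cartan matrix is
[[2, -1, 0, 0, 0], [-1, 2, 0, 0, -1], [0, 0, 2, -1, 0], [0, 0, -2, 2, -1], [0, -1, 0, -1, 2]].
The roots have two lengths (squared-length ratio 2:1); the short ones are alpha_{3}. The associated Dynkin diagram is a chain of 5 nodes with a double edge at one end; the terminal node there is the unique short simple root (B_5), so the type is B_5 (the algebra so(11)).

B_5 (so(11))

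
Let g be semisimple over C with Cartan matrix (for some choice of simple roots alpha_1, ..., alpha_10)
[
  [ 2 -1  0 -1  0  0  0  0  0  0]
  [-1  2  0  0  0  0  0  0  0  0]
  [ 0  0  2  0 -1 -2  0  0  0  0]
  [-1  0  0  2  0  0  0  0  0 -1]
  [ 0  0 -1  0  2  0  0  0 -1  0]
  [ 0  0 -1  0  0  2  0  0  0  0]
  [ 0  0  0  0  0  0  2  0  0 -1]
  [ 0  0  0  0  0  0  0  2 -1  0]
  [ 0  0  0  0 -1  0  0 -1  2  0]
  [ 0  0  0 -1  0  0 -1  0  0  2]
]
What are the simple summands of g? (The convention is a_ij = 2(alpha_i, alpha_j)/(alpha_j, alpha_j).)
The diagram associated to this matrix has two connected components: the simple roots {alpha_1, alpha_2, alpha_4, alpha_7, alpha_10} form a chain of 5 nodes with single edges (A_5), and {alpha_3, alpha_5, alpha_6, alpha_8, alpha_9} form a chain of 5 nodes with a double edge at one end; the terminal node there is the unique short simple root (B_5). A semisimple Lie algebra decomposes uniquely as the direct sum of simple ideals, one per connected component of its Dynkin diagram, so g ≅ A_5 ⊕ B_5 (dimension 35 + 55 = 90).

A_5 + B_5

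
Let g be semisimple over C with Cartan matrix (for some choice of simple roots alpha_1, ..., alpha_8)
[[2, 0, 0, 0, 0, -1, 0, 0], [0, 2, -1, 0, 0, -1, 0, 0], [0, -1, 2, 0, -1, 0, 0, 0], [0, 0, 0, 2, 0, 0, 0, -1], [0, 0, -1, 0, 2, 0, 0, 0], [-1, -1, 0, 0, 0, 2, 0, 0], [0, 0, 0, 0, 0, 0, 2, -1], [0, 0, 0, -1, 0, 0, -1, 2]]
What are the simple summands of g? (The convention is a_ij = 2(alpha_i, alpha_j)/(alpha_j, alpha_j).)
The diagram associated to this matrix has two connected components: the simple roots {alpha_4, alpha_7, alpha_8} form a chain of 3 nodes with single edges (A_3), and {alpha_1, alpha_2, alpha_3, alpha_5, alpha_6} form a chain of 5 nodes with single edges (A_5). A semisimple Lie algebra decomposes uniquely as the direct sum of simple ideals, one per connected component of its Dynkin diagram, so g ≅ A_3 ⊕ A_5 (dimension 15 + 35 = 50).

A3 ⊕ A5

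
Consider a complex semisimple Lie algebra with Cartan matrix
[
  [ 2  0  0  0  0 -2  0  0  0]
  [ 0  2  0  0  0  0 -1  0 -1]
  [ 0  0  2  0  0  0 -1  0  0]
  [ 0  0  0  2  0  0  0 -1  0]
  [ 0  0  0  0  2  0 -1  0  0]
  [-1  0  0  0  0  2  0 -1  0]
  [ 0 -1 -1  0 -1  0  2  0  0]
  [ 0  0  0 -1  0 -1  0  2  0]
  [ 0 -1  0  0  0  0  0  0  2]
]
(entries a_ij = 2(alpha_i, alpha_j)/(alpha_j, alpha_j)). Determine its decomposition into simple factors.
C4 + D5

The diagram associated to this matrix has two connected components: the simple roots {alpha_1, alpha_4, alpha_6, alpha_8} form a chain of 4 nodes with a double edge at one end; the terminal node there is the unique long simple root (C_4), and {alpha_2, alpha_3, alpha_5, alpha_7, alpha_9} form a chain of 3 nodes with a fork of two nodes at one end (D_5). A semisimple Lie algebra decomposes uniquely as the direct sum of simple ideals, one per connected component of its Dynkin diagram, so g ≅ C_4 ⊕ D_5 (dimension 36 + 45 = 81).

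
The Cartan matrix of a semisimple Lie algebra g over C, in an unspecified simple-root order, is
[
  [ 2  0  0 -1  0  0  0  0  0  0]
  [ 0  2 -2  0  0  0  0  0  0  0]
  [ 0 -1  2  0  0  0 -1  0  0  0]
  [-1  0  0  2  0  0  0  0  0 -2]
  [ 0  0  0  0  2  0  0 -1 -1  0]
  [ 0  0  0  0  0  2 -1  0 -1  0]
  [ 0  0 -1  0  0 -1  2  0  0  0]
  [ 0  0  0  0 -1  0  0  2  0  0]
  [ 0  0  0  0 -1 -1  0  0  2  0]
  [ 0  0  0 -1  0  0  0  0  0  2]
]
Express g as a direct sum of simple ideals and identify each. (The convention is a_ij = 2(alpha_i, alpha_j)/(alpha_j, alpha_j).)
The diagram associated to this matrix has two connected components: the simple roots {alpha_1, alpha_4, alpha_10} form a chain of 3 nodes with a double edge at one end; the terminal node there is the unique short simple root (B_3), and {alpha_2, alpha_3, alpha_5, alpha_6, alpha_7, alpha_8, alpha_9} form a chain of 7 nodes with a double edge at one end; the terminal node there is the unique long simple root (C_7). A semisimple Lie algebra decomposes uniquely as the direct sum of simple ideals, one per connected component of its Dynkin diagram, so g ≅ B_3 ⊕ C_7 (dimension 21 + 105 = 126).

B_3 (so(7)) ⊕ C_7 (sp(14))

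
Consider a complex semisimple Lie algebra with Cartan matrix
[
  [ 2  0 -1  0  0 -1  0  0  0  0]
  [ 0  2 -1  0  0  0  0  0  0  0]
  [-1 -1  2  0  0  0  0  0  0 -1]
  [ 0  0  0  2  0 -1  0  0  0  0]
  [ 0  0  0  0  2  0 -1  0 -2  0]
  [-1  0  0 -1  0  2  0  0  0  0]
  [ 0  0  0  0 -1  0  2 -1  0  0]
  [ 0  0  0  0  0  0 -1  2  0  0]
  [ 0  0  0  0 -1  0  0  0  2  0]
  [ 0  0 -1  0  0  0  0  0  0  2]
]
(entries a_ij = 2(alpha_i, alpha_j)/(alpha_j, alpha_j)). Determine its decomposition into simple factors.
The diagram associated to this matrix has two connected components: the simple roots {alpha_5, alpha_7, alpha_8, alpha_9} form a chain of 4 nodes with a double edge at one end; the terminal node there is the unique short simple root (B_4), and {alpha_1, alpha_2, alpha_3, alpha_4, alpha_6, alpha_10} form a chain of 4 nodes with a fork of two nodes at one end (D_6). A semisimple Lie algebra decomposes uniquely as the direct sum of simple ideals, one per connected component of its Dynkin diagram, so g ≅ B_4 ⊕ D_6 (dimension 36 + 66 = 102).

type B_4 + type D_6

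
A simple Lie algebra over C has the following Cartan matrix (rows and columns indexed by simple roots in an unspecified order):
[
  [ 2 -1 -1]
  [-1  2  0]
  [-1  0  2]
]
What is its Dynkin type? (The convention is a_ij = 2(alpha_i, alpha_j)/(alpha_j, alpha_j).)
The matrix has rank 3 with 2's on the diagonal. Reading the off-diagonal entries as Dynkin edges (a single edge where a_ij = a_ji = -1; a double or triple edge where a_ij * a_ji = 2 or 3), the diagram is a chain of 3 nodes with single edges (A_3). One simple-root ordering that puts it in standard form is (alpha_3, alpha_1, alpha_2). So the algebra is type A_3, i.e. sl(4).

type A_3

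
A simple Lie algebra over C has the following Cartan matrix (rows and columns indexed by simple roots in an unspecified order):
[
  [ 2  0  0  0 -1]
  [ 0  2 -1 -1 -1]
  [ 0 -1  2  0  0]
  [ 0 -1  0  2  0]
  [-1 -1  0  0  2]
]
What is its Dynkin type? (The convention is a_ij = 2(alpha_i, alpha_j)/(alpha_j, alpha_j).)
type D_5

The matrix has rank 5 with 2's on the diagonal. Reading the off-diagonal entries as Dynkin edges (a single edge where a_ij = a_ji = -1; a double or triple edge where a_ij * a_ji = 2 or 3), the diagram is a chain of 3 nodes with a fork of two nodes at one end (D_5). One simple-root ordering that puts it in standard form is (alpha_1, alpha_5, alpha_2, alpha_4, alpha_3). So the algebra is type D_5, i.e. so(10).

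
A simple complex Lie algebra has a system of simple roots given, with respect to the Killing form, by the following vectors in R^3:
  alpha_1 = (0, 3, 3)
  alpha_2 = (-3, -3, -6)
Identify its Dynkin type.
G_2

Compute the Cartan integers a_ij = 2(alpha_i, alpha_j)/(alpha_j, alpha_j); the resulting 2x2 Cartan matrix is
[[2, -1], [-3, 2]].
The roots have two lengths (squared-length ratio 3:1); the short ones are alpha_{1}. The associated Dynkin diagram is two nodes joined by a triple edge (G_2), so the type is G_2.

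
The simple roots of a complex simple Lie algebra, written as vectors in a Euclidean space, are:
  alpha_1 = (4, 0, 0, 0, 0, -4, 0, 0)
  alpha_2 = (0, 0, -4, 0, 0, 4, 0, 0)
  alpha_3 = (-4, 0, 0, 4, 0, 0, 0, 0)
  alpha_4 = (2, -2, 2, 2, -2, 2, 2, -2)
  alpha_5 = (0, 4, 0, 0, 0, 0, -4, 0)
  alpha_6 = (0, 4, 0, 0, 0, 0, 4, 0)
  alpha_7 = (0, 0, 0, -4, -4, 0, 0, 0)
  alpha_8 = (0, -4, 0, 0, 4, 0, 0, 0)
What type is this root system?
type E_8

Compute the Cartan integers a_ij = 2(alpha_i, alpha_j)/(alpha_j, alpha_j); the resulting 8x8 Cartan matrix is
[[2, -1, -1, 0, 0, 0, 0, 0], [-1, 2, 0, 0, 0, 0, 0, 0], [-1, 0, 2, 0, 0, 0, -1, 0], [0, 0, 0, 2, -1, 0, 0, 0], [0, 0, 0, -1, 2, 0, 0, -1], [0, 0, 0, 0, 0, 2, 0, -1], [0, 0, -1, 0, 0, 0, 2, -1], [0, 0, 0, 0, -1, -1, -1, 2]].
All simple roots have the same length, so the diagram is simply laced. The associated Dynkin diagram is a chain of 7 nodes with one extra node attached to the third node from one end (E_8), so the type is E_8.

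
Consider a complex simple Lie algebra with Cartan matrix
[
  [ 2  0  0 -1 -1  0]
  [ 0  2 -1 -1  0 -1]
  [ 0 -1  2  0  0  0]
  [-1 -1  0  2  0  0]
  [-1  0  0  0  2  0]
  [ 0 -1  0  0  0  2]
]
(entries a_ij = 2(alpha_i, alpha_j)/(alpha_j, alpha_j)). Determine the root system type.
D_6

The matrix has rank 6 with 2's on the diagonal. Reading the off-diagonal entries as Dynkin edges (a single edge where a_ij = a_ji = -1; a double or triple edge where a_ij * a_ji = 2 or 3), the diagram is a chain of 4 nodes with a fork of two nodes at one end (D_6). One simple-root ordering that puts it in standard form is (alpha_5, alpha_1, alpha_4, alpha_2, alpha_6, alpha_3). So the algebra is type D_6, i.e. so(12).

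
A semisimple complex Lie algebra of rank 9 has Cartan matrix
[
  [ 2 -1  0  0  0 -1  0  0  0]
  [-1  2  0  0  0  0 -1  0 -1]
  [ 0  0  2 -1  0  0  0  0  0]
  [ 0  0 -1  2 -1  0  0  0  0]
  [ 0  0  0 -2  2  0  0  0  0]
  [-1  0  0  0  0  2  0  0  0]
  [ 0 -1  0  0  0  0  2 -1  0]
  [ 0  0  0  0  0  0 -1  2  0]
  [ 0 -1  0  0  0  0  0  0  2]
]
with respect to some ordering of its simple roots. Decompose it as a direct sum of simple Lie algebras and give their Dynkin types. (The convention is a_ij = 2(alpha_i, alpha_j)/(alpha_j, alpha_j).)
type C_3 ⊕ type E_6

The diagram associated to this matrix has two connected components: the simple roots {alpha_3, alpha_4, alpha_5} form a chain of 3 nodes with a double edge at one end; the terminal node there is the unique long simple root (C_3), and {alpha_1, alpha_2, alpha_6, alpha_7, alpha_8, alpha_9} form a chain of 5 nodes with one extra node attached to the third node from one end (E_6). A semisimple Lie algebra decomposes uniquely as the direct sum of simple ideals, one per connected component of its Dynkin diagram, so g ≅ C_3 ⊕ E_6 (dimension 21 + 78 = 99).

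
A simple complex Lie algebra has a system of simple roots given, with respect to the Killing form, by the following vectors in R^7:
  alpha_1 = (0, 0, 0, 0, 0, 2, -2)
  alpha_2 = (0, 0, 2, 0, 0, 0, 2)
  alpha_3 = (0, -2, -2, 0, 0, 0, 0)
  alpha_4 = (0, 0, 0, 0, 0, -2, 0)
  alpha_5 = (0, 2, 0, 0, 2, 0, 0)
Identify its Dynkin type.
Compute the Cartan integers a_ij = 2(alpha_i, alpha_j)/(alpha_j, alpha_j); the resulting 5x5 Cartan matrix is
[[2, -1, 0, -2, 0], [-1, 2, -1, 0, 0], [0, -1, 2, 0, -1], [-1, 0, 0, 2, 0], [0, 0, -1, 0, 2]].
The roots have two lengths (squared-length ratio 2:1); the short ones are alpha_{4}. The associated Dynkin diagram is a chain of 5 nodes with a double edge at one end; the terminal node there is the unique short simple root (B_5), so the type is B_5 (the algebra so(11)).

B_5 (so(11))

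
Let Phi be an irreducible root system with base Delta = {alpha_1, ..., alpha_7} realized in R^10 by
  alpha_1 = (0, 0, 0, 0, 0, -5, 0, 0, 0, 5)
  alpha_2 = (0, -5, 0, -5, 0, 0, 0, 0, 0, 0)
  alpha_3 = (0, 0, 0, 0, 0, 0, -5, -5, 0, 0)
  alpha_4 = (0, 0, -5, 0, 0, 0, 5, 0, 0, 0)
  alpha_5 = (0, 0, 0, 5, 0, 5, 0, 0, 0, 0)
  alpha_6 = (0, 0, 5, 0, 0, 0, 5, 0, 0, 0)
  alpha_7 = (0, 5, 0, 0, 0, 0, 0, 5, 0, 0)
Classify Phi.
D_7 (so(14))

Compute the Cartan integers a_ij = 2(alpha_i, alpha_j)/(alpha_j, alpha_j); the resulting 7x7 Cartan matrix is
[[2, 0, 0, 0, -1, 0, 0], [0, 2, 0, 0, -1, 0, -1], [0, 0, 2, -1, 0, -1, -1], [0, 0, -1, 2, 0, 0, 0], [-1, -1, 0, 0, 2, 0, 0], [0, 0, -1, 0, 0, 2, 0], [0, -1, -1, 0, 0, 0, 2]].
All simple roots have the same length, so the diagram is simply laced. The associated Dynkin diagram is a chain of 5 nodes with a fork of two nodes at one end (D_7), so the type is D_7 (the algebra so(14)).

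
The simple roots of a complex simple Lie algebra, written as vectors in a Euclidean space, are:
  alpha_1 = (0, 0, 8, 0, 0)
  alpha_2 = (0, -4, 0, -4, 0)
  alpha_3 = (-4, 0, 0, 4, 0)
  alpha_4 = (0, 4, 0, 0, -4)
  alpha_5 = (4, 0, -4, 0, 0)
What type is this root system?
C_5

Compute the Cartan integers a_ij = 2(alpha_i, alpha_j)/(alpha_j, alpha_j); the resulting 5x5 Cartan matrix is
[[2, 0, 0, 0, -2], [0, 2, -1, -1, 0], [0, -1, 2, 0, -1], [0, -1, 0, 2, 0], [-1, 0, -1, 0, 2]].
The roots have two lengths (squared-length ratio 2:1); the short ones are alpha_{2,3,4,5}. The associated Dynkin diagram is a chain of 5 nodes with a double edge at one end; the terminal node there is the unique long simple root (C_5), so the type is C_5 (the algebra sp(10)).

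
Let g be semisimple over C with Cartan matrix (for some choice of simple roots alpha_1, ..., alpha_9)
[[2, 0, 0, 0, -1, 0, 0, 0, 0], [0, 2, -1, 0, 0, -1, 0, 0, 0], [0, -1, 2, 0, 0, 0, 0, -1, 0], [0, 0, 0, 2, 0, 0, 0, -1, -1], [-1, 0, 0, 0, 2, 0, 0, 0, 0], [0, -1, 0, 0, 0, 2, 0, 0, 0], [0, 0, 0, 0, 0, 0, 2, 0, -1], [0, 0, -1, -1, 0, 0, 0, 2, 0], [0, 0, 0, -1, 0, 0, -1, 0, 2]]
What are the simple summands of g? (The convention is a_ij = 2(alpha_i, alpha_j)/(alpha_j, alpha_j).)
The diagram associated to this matrix has two connected components: the simple roots {alpha_1, alpha_5} form a chain of 2 nodes with single edges (A_2), and {alpha_2, alpha_3, alpha_4, alpha_6, alpha_7, alpha_8, alpha_9} form a chain of 7 nodes with single edges (A_7). A semisimple Lie algebra decomposes uniquely as the direct sum of simple ideals, one per connected component of its Dynkin diagram, so g ≅ A_2 ⊕ A_7 (dimension 8 + 63 = 71).

A_2 ⊕ A_7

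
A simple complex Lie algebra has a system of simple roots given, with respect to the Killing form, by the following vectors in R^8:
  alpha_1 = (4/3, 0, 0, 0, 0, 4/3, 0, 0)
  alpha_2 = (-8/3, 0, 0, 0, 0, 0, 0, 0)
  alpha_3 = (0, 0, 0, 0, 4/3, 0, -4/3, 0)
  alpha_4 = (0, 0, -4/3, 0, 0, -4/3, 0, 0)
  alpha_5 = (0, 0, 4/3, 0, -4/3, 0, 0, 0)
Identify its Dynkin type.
C5

Compute the Cartan integers a_ij = 2(alpha_i, alpha_j)/(alpha_j, alpha_j); the resulting 5x5 Cartan matrix is
[[2, -1, 0, -1, 0], [-2, 2, 0, 0, 0], [0, 0, 2, 0, -1], [-1, 0, 0, 2, -1], [0, 0, -1, -1, 2]].
The roots have two lengths (squared-length ratio 2:1); the short ones are alpha_{1,3,4,5}. The associated Dynkin diagram is a chain of 5 nodes with a double edge at one end; the terminal node there is the unique long simple root (C_5), so the type is C_5 (the algebra sp(10)).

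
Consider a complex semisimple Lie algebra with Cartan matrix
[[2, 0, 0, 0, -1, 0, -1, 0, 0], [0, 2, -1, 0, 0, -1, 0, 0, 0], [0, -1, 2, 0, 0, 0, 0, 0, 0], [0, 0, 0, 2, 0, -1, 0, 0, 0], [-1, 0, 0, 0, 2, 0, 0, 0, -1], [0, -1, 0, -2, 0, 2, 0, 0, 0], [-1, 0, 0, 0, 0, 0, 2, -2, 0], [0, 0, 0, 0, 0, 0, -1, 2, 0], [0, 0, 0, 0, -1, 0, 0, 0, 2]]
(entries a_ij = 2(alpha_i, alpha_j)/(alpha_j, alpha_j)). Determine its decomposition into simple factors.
B_4 (so(9)) + B_5 (so(11))

The diagram associated to this matrix has two connected components: the simple roots {alpha_2, alpha_3, alpha_4, alpha_6} form a chain of 4 nodes with a double edge at one end; the terminal node there is the unique short simple root (B_4), and {alpha_1, alpha_5, alpha_7, alpha_8, alpha_9} form a chain of 5 nodes with a double edge at one end; the terminal node there is the unique short simple root (B_5). A semisimple Lie algebra decomposes uniquely as the direct sum of simple ideals, one per connected component of its Dynkin diagram, so g ≅ B_4 ⊕ B_5 (dimension 36 + 55 = 91).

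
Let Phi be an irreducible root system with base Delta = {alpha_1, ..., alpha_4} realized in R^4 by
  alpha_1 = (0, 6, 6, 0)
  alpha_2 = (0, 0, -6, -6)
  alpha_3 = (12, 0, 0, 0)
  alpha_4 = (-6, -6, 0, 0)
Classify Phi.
C_4

Compute the Cartan integers a_ij = 2(alpha_i, alpha_j)/(alpha_j, alpha_j); the resulting 4x4 Cartan matrix is
[[2, -1, 0, -1], [-1, 2, 0, 0], [0, 0, 2, -2], [-1, 0, -1, 2]].
The roots have two lengths (squared-length ratio 2:1); the short ones are alpha_{1,2,4}. The associated Dynkin diagram is a chain of 4 nodes with a double edge at one end; the terminal node there is the unique long simple root (C_4), so the type is C_4 (the algebra sp(8)).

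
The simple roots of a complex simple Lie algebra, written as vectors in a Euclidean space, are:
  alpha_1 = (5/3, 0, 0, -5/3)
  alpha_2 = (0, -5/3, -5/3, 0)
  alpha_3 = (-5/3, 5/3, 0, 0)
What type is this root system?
Compute the Cartan integers a_ij = 2(alpha_i, alpha_j)/(alpha_j, alpha_j); the resulting 3x3 Cartan matrix is
[[2, 0, -1], [0, 2, -1], [-1, -1, 2]].
All simple roots have the same length, so the diagram is simply laced. The associated Dynkin diagram is a chain of 3 nodes with single edges (A_3), so the type is A_3 (the algebra sl(4)).

A_3 (sl(4))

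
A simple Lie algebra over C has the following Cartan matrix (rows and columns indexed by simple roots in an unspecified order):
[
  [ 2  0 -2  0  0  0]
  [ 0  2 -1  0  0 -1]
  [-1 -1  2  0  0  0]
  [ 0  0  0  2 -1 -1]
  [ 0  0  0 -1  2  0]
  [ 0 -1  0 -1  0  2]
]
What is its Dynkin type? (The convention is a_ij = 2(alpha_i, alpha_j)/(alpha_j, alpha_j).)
C_6 (sp(12))

The matrix has rank 6 with 2's on the diagonal. Reading the off-diagonal entries as Dynkin edges (a single edge where a_ij = a_ji = -1; a double or triple edge where a_ij * a_ji = 2 or 3), the diagram is a chain of 6 nodes with a double edge at one end; the terminal node there is the unique long simple root (C_6). One simple-root ordering that puts it in standard form is (alpha_5, alpha_4, alpha_6, alpha_2, alpha_3, alpha_1). So the algebra is type C_6, i.e. sp(12).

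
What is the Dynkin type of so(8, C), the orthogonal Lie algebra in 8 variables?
This is so(8) with 8 even, which has dimension 8(8-1)/2 = 28 and rank 8/2 = 4. In the classification of classical Lie algebras, the orthogonal algebra so(2n) in an even number of variables has type D_n; here n = 4, so the Dynkin diagram is a chain of 2 nodes with a fork of two nodes at one end (D_4). Hence the type is D_4.

D_4 (so(8))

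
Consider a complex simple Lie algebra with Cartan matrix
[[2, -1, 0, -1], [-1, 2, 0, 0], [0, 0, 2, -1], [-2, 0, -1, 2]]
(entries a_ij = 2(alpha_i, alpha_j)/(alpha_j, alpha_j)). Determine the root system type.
The matrix has rank 4 with 2's on the diagonal. Reading the off-diagonal entries as Dynkin edges (a single edge where a_ij = a_ji = -1; a double or triple edge where a_ij * a_ji = 2 or 3), the diagram is a chain of 4 nodes with a double edge between the middle two (F_4). One simple-root ordering that puts it in standard form is (alpha_3, alpha_4, alpha_1, alpha_2). So the algebra is type F_4.

F_4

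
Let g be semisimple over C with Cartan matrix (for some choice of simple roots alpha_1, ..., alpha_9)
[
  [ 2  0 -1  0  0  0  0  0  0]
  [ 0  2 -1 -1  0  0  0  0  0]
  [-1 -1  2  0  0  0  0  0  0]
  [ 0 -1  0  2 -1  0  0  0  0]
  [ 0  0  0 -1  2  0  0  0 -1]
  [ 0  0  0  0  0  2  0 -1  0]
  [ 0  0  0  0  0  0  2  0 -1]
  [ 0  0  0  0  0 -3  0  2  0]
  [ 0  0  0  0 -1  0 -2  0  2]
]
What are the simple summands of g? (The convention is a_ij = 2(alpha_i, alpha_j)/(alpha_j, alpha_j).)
The diagram associated to this matrix has two connected components: the simple roots {alpha_1, alpha_2, alpha_3, alpha_4, alpha_5, alpha_7, alpha_9} form a chain of 7 nodes with a double edge at one end; the terminal node there is the unique short simple root (B_7), and {alpha_6, alpha_8} form two nodes joined by a triple edge (G_2). A semisimple Lie algebra decomposes uniquely as the direct sum of simple ideals, one per connected component of its Dynkin diagram, so g ≅ B_7 ⊕ G_2 (dimension 105 + 14 = 119).

B_7 (so(15)) + G_2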